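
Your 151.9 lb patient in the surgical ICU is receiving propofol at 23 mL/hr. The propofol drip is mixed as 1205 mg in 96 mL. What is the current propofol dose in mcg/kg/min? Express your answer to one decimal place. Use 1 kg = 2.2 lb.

69.7 mcg/kg/min

Weight = 151.9 lb ÷ 2.2 lb/kg = 69.04545 kg
Concentration = 1205 mg ÷ 96 mL = 12.55208 mg/mL = 12552.08 mcg/mL
Drug rate = 23 mL/hr × 12552.08 mcg/mL = 288697.9 mcg/hr
288697.9 mcg/hr ÷ 60 min/hr = 4811.632 mcg/min
4811.632 mcg/min ÷ 69.04545 kg = 69.68789 mcg/kg/min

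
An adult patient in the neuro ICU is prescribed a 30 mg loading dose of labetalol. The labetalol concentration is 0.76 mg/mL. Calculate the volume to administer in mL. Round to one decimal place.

39.5 mL

Volume = 30 mg ÷ 0.76 mg/mL = 39.47368 mL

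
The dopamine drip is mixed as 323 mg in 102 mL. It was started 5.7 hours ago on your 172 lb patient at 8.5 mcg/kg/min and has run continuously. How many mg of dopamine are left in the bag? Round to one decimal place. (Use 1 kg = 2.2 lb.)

Weight = 172 lb ÷ 2.2 lb/kg = 78.18182 kg
Dose = 8.5 mcg/kg/min × 78.18182 kg = 664.5455 mcg/min
664.5455 mcg/min × 60 min/hr = 39872.73 mcg/hr
Concentration = 323 mg ÷ 102 mL = 3.166667 mg/mL = 3166.667 mcg/mL
Rate = 39872.73 mcg/hr ÷ 3166.667 mcg/mL = 12.59139 mL/hr
Volume infused = 12.59139 mL/hr × 5.7 hr = 71.77091 mL
Volume remaining = 102 − 71.77091 = 30.22909 mL
Drug remaining = 30.22909 mL × 3166.667 mcg/mL = 95725.45 mcg = 95.72545 mg

95.7 mg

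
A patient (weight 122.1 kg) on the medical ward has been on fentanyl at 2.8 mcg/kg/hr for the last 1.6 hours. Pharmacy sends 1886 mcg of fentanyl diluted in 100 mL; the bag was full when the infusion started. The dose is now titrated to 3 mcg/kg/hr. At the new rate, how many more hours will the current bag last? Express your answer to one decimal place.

3.7 hours

Initial rate:
Dose = 2.8 mcg/kg/hr × 122.1 kg = 341.88 mcg/hr
Concentration = 1886 mcg ÷ 100 mL = 18.86 mcg/mL
Rate = 341.88 mcg/hr ÷ 18.86 mcg/mL = 18.12725 mL/hr
Volume infused so far = 18.12725 mL/hr × 1.6 hr = 29.00361 mL
Volume remaining = 100 − 29.00361 = 70.99639 mL
New rate:
Dose = 3 mcg/kg/hr × 122.1 kg = 366.3 mcg/hr
Rate = 366.3 mcg/hr ÷ 18.86 mcg/mL = 19.42206 mL/hr
Time remaining = 70.99639 mL ÷ 19.42206 mL/hr = 3.655452 hr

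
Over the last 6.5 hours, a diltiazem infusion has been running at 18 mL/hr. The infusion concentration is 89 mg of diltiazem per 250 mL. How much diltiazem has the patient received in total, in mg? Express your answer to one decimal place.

41.7 mg

Concentration = 89 mg ÷ 250 mL = 0.356 mg/mL
Drug rate = 18 mL/hr × 0.356 mg/mL = 6.408 mg/hr
Total = 6.408 mg/hr × 6.5 hr = 41.652 mg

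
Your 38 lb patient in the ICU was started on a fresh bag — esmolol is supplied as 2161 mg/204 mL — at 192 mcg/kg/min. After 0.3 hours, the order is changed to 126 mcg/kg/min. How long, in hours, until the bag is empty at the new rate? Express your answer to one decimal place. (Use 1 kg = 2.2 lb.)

16.1 hours

Initial rate:
Weight = 38 lb ÷ 2.2 lb/kg = 17.27273 kg
Dose = 192 mcg/kg/min × 17.27273 kg = 3316.364 mcg/min
3316.364 mcg/min × 60 min/hr = 198981.8 mcg/hr
Concentration = 2161 mg ÷ 204 mL = 10.59314 mg/mL = 10593.14 mcg/mL
Rate = 198981.8 mcg/hr ÷ 10593.14 mcg/mL = 18.78403 mL/hr
Volume infused so far = 18.78403 mL/hr × 0.3 hr = 5.635209 mL
Volume remaining = 204 − 5.635209 = 198.3648 mL
New rate:
Dose = 126 mcg/kg/min × 17.27273 kg = 2176.364 mcg/min
2176.364 mcg/min × 60 min/hr = 130581.8 mcg/hr
Rate = 130581.8 mcg/hr ÷ 10593.14 mcg/mL = 12.32702 mL/hr
Time remaining = 198.3648 mL ÷ 12.32702 mL/hr = 16.09187 hr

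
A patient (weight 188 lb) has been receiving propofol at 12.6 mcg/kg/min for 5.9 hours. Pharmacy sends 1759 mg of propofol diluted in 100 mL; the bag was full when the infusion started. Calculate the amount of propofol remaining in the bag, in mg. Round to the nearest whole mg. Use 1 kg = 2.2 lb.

Weight = 188 lb ÷ 2.2 lb/kg = 85.45455 kg
Dose = 12.6 mcg/kg/min × 85.45455 kg = 1076.727 mcg/min
1076.727 mcg/min × 60 min/hr = 64603.64 mcg/hr
Concentration = 1759 mg ÷ 100 mL = 17.59 mg/mL = 17590 mcg/mL
Rate = 64603.64 mcg/hr ÷ 17590 mcg/mL = 3.672748 mL/hr
Volume infused = 3.672748 mL/hr × 5.9 hr = 21.66921 mL
Volume remaining = 100 − 21.66921 = 78.33079 mL
Drug remaining = 78.33079 mL × 17590 mcg/mL = 1377839 mcg = 1377.839 mg

1378 mg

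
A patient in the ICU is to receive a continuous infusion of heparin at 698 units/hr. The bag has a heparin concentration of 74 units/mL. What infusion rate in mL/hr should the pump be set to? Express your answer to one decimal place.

9.4 mL/hr

Rate = 698 units/hr ÷ 74 units/mL = 9.432432 mL/hr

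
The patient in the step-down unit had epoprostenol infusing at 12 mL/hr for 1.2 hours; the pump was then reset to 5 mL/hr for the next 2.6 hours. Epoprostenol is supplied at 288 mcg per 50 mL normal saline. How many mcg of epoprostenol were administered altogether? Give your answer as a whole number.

Concentration = 288 mcg ÷ 50 mL = 5.76 mcg/mL
Stage 1: 12 mL/hr × 1.2 hr = 14.4 mL → 14.4 mL × 5.76 mcg/mL = 82.944 mcg
Stage 2: 5 mL/hr × 2.6 hr = 13 mL → 13 mL × 5.76 mcg/mL = 74.88 mcg
Total = 82.944 + 74.88 = 157.824 mcg

158 mcg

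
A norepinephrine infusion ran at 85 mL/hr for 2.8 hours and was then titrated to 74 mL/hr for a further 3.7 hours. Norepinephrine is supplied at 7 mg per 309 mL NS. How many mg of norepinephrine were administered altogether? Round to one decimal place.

Concentration = 7 mg ÷ 309 mL = 0.02265372 mg/mL
Stage 1: 85 mL/hr × 2.8 hr = 238 mL → 238 mL × 0.02265372 mg/mL = 5.391586 mg
Stage 2: 74 mL/hr × 3.7 hr = 273.8 mL → 273.8 mL × 0.02265372 mg/mL = 6.202589 mg
Total = 5.391586 + 6.202589 = 11.59417 mg

11.6 mg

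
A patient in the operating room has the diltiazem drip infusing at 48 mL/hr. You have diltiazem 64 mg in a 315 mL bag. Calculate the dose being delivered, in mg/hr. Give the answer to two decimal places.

9.75 mg/hr

Concentration = 64 mg ÷ 315 mL = 0.2031746 mg/mL
Drug rate = 48 mL/hr × 0.2031746 mg/mL = 9.752381 mg/hr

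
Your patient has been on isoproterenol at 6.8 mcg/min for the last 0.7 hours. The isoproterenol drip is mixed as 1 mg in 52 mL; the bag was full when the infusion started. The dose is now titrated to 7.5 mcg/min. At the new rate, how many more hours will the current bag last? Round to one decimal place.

1.6 hours

Initial rate:
6.8 mcg/min × 60 min/hr = 408 mcg/hr
Concentration = 1 mg ÷ 52 mL = 0.01923077 mg/mL = 19.23077 mcg/mL
Rate = 408 mcg/hr ÷ 19.23077 mcg/mL = 21.216 mL/hr
Volume infused so far = 21.216 mL/hr × 0.7 hr = 14.8512 mL
Volume remaining = 52 − 14.8512 = 37.1488 mL
New rate:
7.5 mcg/min × 60 min/hr = 450 mcg/hr
Rate = 450 mcg/hr ÷ 19.23077 mcg/mL = 23.4 mL/hr
Time remaining = 37.1488 mL ÷ 23.4 mL/hr = 1.587556 hr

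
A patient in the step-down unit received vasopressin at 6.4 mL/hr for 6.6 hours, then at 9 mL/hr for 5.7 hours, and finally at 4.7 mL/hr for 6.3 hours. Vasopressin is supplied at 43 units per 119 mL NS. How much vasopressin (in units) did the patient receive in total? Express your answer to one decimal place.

44.5 units

Concentration = 43 units ÷ 119 mL = 0.3613445 units/mL
Stage 1: 6.4 mL/hr × 6.6 hr = 42.24 mL → 42.24 mL × 0.3613445 units/mL = 15.26319 units
Stage 2: 9 mL/hr × 5.7 hr = 51.3 mL → 51.3 mL × 0.3613445 units/mL = 18.53697 units
Stage 3: 4.7 mL/hr × 6.3 hr = 29.61 mL → 29.61 mL × 0.3613445 units/mL = 10.69941 units
Total = 15.26319 + 18.53697 + 10.69941 = 44.49958 units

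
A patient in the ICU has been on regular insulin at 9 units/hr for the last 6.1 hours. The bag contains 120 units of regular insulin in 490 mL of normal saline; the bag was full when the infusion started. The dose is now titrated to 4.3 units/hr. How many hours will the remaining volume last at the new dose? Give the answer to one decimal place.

15.1 hours

Initial rate:
Concentration = 120 units ÷ 490 mL = 0.244898 units/mL
Rate = 9 units/hr ÷ 0.244898 units/mL = 36.75 mL/hr
Volume infused so far = 36.75 mL/hr × 6.1 hr = 224.175 mL
Volume remaining = 490 − 224.175 = 265.825 mL
New rate:
Rate = 4.3 units/hr ÷ 0.244898 units/mL = 17.55833 mL/hr
Time remaining = 265.825 mL ÷ 17.55833 mL/hr = 15.13953 hr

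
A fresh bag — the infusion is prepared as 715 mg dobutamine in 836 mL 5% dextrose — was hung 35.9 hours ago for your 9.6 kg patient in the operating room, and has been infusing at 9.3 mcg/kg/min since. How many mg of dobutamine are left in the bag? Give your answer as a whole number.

Dose = 9.3 mcg/kg/min × 9.6 kg = 89.28 mcg/min
89.28 mcg/min × 60 min/hr = 5356.8 mcg/hr
Concentration = 715 mg ÷ 836 mL = 0.8552632 mg/mL = 855.2632 mcg/mL
Rate = 5356.8 mcg/hr ÷ 855.2632 mcg/mL = 6.263335 mL/hr
Volume infused = 6.263335 mL/hr × 35.9 hr = 224.8537 mL
Volume remaining = 836 − 224.8537 = 611.1463 mL
Drug remaining = 611.1463 mL × 855.2632 mcg/mL = 522690.9 mcg = 522.6909 mg

523 mg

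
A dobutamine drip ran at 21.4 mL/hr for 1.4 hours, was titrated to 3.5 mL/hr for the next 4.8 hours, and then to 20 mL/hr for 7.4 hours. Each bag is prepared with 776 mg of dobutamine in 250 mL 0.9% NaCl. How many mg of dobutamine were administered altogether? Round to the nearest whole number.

Concentration = 776 mg ÷ 250 mL = 3.104 mg/mL
Stage 1: 21.4 mL/hr × 1.4 hr = 29.96 mL → 29.96 mL × 3.104 mg/mL = 92.99584 mg
Stage 2: 3.5 mL/hr × 4.8 hr = 16.8 mL → 16.8 mL × 3.104 mg/mL = 52.1472 mg
Stage 3: 20 mL/hr × 7.4 hr = 148 mL → 148 mL × 3.104 mg/mL = 459.392 mg
Total = 92.99584 + 52.1472 + 459.392 = 604.535 mg

605 mg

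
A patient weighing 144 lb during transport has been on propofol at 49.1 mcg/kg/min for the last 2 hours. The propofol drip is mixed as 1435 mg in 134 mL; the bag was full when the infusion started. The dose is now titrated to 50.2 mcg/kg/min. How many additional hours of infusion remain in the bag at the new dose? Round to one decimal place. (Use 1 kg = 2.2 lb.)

5.3 hours

Initial rate:
Weight = 144 lb ÷ 2.2 lb/kg = 65.45455 kg
Dose = 49.1 mcg/kg/min × 65.45455 kg = 3213.818 mcg/min
3213.818 mcg/min × 60 min/hr = 192829.1 mcg/hr
Concentration = 1435 mg ÷ 134 mL = 10.70896 mg/mL = 10708.96 mcg/mL
Rate = 192829.1 mcg/hr ÷ 10708.96 mcg/mL = 18.00634 mL/hr
Volume infused so far = 18.00634 mL/hr × 2 hr = 36.01268 mL
Volume remaining = 134 − 36.01268 = 97.98732 mL
New rate:
Dose = 50.2 mcg/kg/min × 65.45455 kg = 3285.818 mcg/min
3285.818 mcg/min × 60 min/hr = 197149.1 mcg/hr
Rate = 197149.1 mcg/hr ÷ 10708.96 mcg/mL = 18.40974 mL/hr
Time remaining = 97.98732 mL ÷ 18.40974 mL/hr = 5.32258 hr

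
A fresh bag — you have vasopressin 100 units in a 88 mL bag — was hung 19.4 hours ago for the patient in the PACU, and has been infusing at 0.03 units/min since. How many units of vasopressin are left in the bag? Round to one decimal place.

0.03 units/min × 60 min/hr = 1.8 units/hr
Concentration = 100 units ÷ 88 mL = 1.136364 units/mL
Rate = 1.8 units/hr ÷ 1.136364 units/mL = 1.584 mL/hr
Volume infused = 1.584 mL/hr × 19.4 hr = 30.7296 mL
Volume remaining = 88 − 30.7296 = 57.2704 mL
Drug remaining = 57.2704 mL × 1.136364 units/mL = 65.08 units

65.1 units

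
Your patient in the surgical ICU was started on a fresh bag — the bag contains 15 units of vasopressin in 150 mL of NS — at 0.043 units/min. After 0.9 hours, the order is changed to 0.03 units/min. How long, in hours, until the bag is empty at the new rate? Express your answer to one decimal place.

7.0 hours

Initial rate:
0.043 units/min × 60 min/hr = 2.58 units/hr
Concentration = 15 units ÷ 150 mL = 0.1 units/mL
Rate = 2.58 units/hr ÷ 0.1 units/mL = 25.8 mL/hr
Volume infused so far = 25.8 mL/hr × 0.9 hr = 23.22 mL
Volume remaining = 150 − 23.22 = 126.78 mL
New rate:
0.03 units/min × 60 min/hr = 1.8 units/hr
Rate = 1.8 units/hr ÷ 0.1 units/mL = 18 mL/hr
Time remaining = 126.78 mL ÷ 18 mL/hr = 7.043333 hr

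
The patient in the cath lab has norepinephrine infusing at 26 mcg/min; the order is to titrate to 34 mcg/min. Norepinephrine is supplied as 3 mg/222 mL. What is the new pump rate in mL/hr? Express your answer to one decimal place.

34 mcg/min × 60 min/hr = 2040 mcg/hr
Concentration = 3 mg ÷ 222 mL = 0.01351351 mg/mL = 13.51351 mcg/mL
Rate = 2040 mcg/hr ÷ 13.51351 mcg/mL = 150.96 mL/hr

151.0 mL/hr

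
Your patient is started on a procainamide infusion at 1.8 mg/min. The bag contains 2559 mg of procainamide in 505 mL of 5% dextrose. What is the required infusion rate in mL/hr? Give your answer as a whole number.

1.8 mg/min × 60 min/hr = 108 mg/hr
Concentration = 2559 mg ÷ 505 mL = 5.067327 mg/mL
Rate = 108 mg/hr ÷ 5.067327 mg/mL = 21.31301 mL/hr

21 mL/hr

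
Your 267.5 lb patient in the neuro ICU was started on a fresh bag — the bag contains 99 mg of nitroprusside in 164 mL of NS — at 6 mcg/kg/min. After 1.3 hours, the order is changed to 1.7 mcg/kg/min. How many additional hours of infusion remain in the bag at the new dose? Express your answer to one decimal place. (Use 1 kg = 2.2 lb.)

3.4 hours

Initial rate:
Weight = 267.5 lb ÷ 2.2 lb/kg = 121.5909 kg
Dose = 6 mcg/kg/min × 121.5909 kg = 729.5455 mcg/min
729.5455 mcg/min × 60 min/hr = 43772.73 mcg/hr
Concentration = 99 mg ÷ 164 mL = 0.6036585 mg/mL = 603.6585 mcg/mL
Rate = 43772.73 mcg/hr ÷ 603.6585 mcg/mL = 72.5124 mL/hr
Volume infused so far = 72.5124 mL/hr × 1.3 hr = 94.26612 mL
Volume remaining = 164 − 94.26612 = 69.73388 mL
New rate:
Dose = 1.7 mcg/kg/min × 121.5909 kg = 206.7045 mcg/min
206.7045 mcg/min × 60 min/hr = 12402.27 mcg/hr
Rate = 12402.27 mcg/hr ÷ 603.6585 mcg/mL = 20.54518 mL/hr
Time remaining = 69.73388 mL ÷ 20.54518 mL/hr = 3.394173 hr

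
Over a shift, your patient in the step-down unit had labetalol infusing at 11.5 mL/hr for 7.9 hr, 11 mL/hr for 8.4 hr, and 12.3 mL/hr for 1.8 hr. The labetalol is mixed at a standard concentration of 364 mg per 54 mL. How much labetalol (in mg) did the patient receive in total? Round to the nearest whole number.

Concentration = 364 mg ÷ 54 mL = 6.740741 mg/mL
Stage 1: 11.5 mL/hr × 7.9 hr = 90.85 mL → 90.85 mL × 6.740741 mg/mL = 612.3963 mg
Stage 2: 11 mL/hr × 8.4 hr = 92.4 mL → 92.4 mL × 6.740741 mg/mL = 622.8444 mg
Stage 3: 12.3 mL/hr × 1.8 hr = 22.14 mL → 22.14 mL × 6.740741 mg/mL = 149.24 mg
Total = 612.3963 + 622.8444 + 149.24 = 1384.481 mg

1384 mg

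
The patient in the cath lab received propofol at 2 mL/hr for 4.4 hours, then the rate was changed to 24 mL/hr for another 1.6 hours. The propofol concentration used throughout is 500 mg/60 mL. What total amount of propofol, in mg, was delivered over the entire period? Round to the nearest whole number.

Concentration = 500 mg ÷ 60 mL = 8.333333 mg/mL
Stage 1: 2 mL/hr × 4.4 hr = 8.8 mL → 8.8 mL × 8.333333 mg/mL = 73.33333 mg
Stage 2: 24 mL/hr × 1.6 hr = 38.4 mL → 38.4 mL × 8.333333 mg/mL = 320 mg
Total = 73.33333 + 320 = 393.3333 mg

393 mg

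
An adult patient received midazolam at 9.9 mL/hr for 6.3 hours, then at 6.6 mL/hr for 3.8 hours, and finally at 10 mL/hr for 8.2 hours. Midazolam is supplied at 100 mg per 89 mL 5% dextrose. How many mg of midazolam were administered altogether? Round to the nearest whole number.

190 mg

Concentration = 100 mg ÷ 89 mL = 1.123596 mg/mL
Stage 1: 9.9 mL/hr × 6.3 hr = 62.37 mL → 62.37 mL × 1.123596 mg/mL = 70.07865 mg
Stage 2: 6.6 mL/hr × 3.8 hr = 25.08 mL → 25.08 mL × 1.123596 mg/mL = 28.17978 mg
Stage 3: 10 mL/hr × 8.2 hr = 82 mL → 82 mL × 1.123596 mg/mL = 92.13483 mg
Total = 70.07865 + 28.17978 + 92.13483 = 190.3933 mg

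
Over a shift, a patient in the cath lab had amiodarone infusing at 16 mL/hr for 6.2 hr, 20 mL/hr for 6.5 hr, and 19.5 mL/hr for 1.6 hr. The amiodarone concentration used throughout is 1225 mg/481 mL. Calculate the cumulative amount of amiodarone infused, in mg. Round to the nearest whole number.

Concentration = 1225 mg ÷ 481 mL = 2.546778 mg/mL
Stage 1: 16 mL/hr × 6.2 hr = 99.2 mL → 99.2 mL × 2.546778 mg/mL = 252.6403 mg
Stage 2: 20 mL/hr × 6.5 hr = 130 mL → 130 mL × 2.546778 mg/mL = 331.0811 mg
Stage 3: 19.5 mL/hr × 1.6 hr = 31.2 mL → 31.2 mL × 2.546778 mg/mL = 79.45946 mg
Total = 252.6403 + 331.0811 + 79.45946 = 663.1809 mg

663 mg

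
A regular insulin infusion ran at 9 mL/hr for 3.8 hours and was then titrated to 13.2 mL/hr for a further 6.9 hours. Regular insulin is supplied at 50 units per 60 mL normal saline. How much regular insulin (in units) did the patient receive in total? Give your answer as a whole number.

Concentration = 50 units ÷ 60 mL = 0.8333333 units/mL
Stage 1: 9 mL/hr × 3.8 hr = 34.2 mL → 34.2 mL × 0.8333333 units/mL = 28.5 units
Stage 2: 13.2 mL/hr × 6.9 hr = 91.08 mL → 91.08 mL × 0.8333333 units/mL = 75.9 units
Total = 28.5 + 75.9 = 104.4 units

104 units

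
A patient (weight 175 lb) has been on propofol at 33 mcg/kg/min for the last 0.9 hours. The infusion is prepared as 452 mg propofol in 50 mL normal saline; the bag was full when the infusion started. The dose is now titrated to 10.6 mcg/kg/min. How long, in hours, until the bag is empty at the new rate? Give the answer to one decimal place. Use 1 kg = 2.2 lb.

Initial rate:
Weight = 175 lb ÷ 2.2 lb/kg = 79.54545 kg
Dose = 33 mcg/kg/min × 79.54545 kg = 2625 mcg/min
2625 mcg/min × 60 min/hr = 157500 mcg/hr
Concentration = 452 mg ÷ 50 mL = 9.04 mg/mL = 9040 mcg/mL
Rate = 157500 mcg/hr ÷ 9040 mcg/mL = 17.42257 mL/hr
Volume infused so far = 17.42257 mL/hr × 0.9 hr = 15.68031 mL
Volume remaining = 50 − 15.68031 = 34.31969 mL
New rate:
Dose = 10.6 mcg/kg/min × 79.54545 kg = 843.1818 mcg/min
843.1818 mcg/min × 60 min/hr = 50590.91 mcg/hr
Rate = 50590.91 mcg/hr ÷ 9040 mcg/mL = 5.59634 mL/hr
Time remaining = 34.31969 mL ÷ 5.59634 mL/hr = 6.132525 hr

6.1 hours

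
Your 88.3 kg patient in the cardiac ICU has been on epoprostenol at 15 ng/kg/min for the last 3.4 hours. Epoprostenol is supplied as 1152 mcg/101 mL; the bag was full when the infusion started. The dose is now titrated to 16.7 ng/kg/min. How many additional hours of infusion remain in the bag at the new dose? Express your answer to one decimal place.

10.0 hours

Initial rate:
Dose = 15 ng/kg/min × 88.3 kg = 1324.5 ng/min
1324.5 ng/min × 60 min/hr = 79470 ng/hr
Concentration = 1152 mcg ÷ 101 mL = 11.40594 mcg/mL = 11405.94 ng/mL
Rate = 79470 ng/hr ÷ 11405.94 ng/mL = 6.967422 mL/hr
Volume infused so far = 6.967422 mL/hr × 3.4 hr = 23.68923 mL
Volume remaining = 101 − 23.68923 = 77.31077 mL
New rate:
Dose = 16.7 ng/kg/min × 88.3 kg = 1474.61 ng/min
1474.61 ng/min × 60 min/hr = 88476.6 ng/hr
Rate = 88476.6 ng/hr ÷ 11405.94 ng/mL = 7.757063 mL/hr
Time remaining = 77.31077 mL ÷ 7.757063 mL/hr = 9.9665 hr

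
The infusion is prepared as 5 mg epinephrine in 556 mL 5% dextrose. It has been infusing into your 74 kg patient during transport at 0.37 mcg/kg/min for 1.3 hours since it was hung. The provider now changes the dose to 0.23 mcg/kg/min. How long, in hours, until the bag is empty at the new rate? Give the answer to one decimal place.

2.8 hours

Initial rate:
Dose = 0.37 mcg/kg/min × 74 kg = 27.38 mcg/min
27.38 mcg/min × 60 min/hr = 1642.8 mcg/hr
Concentration = 5 mg ÷ 556 mL = 0.008992806 mg/mL = 8.992806 mcg/mL
Rate = 1642.8 mcg/hr ÷ 8.992806 mcg/mL = 182.6794 mL/hr
Volume infused so far = 182.6794 mL/hr × 1.3 hr = 237.4832 mL
Volume remaining = 556 − 237.4832 = 318.5168 mL
New rate:
Dose = 0.23 mcg/kg/min × 74 kg = 17.02 mcg/min
17.02 mcg/min × 60 min/hr = 1021.2 mcg/hr
Rate = 1021.2 mcg/hr ÷ 8.992806 mcg/mL = 113.5574 mL/hr
Time remaining = 318.5168 mL ÷ 113.5574 mL/hr = 2.804896 hr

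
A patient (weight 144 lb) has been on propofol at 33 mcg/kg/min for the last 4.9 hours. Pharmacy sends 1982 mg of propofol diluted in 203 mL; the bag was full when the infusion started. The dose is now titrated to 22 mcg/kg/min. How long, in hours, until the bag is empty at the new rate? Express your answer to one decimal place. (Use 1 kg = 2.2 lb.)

15.6 hours

Initial rate:
Weight = 144 lb ÷ 2.2 lb/kg = 65.45455 kg
Dose = 33 mcg/kg/min × 65.45455 kg = 2160 mcg/min
2160 mcg/min × 60 min/hr = 129600 mcg/hr
Concentration = 1982 mg ÷ 203 mL = 9.763547 mg/mL = 9763.547 mcg/mL
Rate = 129600 mcg/hr ÷ 9763.547 mcg/mL = 13.27386 mL/hr
Volume infused so far = 13.27386 mL/hr × 4.9 hr = 65.04194 mL
Volume remaining = 203 − 65.04194 = 137.9581 mL
New rate:
Dose = 22 mcg/kg/min × 65.45455 kg = 1440 mcg/min
1440 mcg/min × 60 min/hr = 86400 mcg/hr
Rate = 86400 mcg/hr ÷ 9763.547 mcg/mL = 8.849243 mL/hr
Time remaining = 137.9581 mL ÷ 8.849243 mL/hr = 15.58981 hr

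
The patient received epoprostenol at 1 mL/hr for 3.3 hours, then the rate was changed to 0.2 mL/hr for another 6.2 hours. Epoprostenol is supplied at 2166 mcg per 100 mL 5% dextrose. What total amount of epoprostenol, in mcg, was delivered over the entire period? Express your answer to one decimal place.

Concentration = 2166 mcg ÷ 100 mL = 21.66 mcg/mL
Stage 1: 1 mL/hr × 3.3 hr = 3.3 mL → 3.3 mL × 21.66 mcg/mL = 71.478 mcg
Stage 2: 0.2 mL/hr × 6.2 hr = 1.24 mL → 1.24 mL × 21.66 mcg/mL = 26.8584 mcg
Total = 71.478 + 26.8584 = 98.3364 mcg

98.3 mcg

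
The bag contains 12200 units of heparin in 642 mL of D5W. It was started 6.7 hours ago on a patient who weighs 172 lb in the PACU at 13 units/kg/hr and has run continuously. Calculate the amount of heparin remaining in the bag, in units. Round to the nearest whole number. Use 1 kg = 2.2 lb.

Weight = 172 lb ÷ 2.2 lb/kg = 78.18182 kg
Dose = 13 units/kg/hr × 78.18182 kg = 1016.364 units/hr
Concentration = 12200 units ÷ 642 mL = 19.00312 units/mL
Rate = 1016.364 units/hr ÷ 19.00312 units/mL = 53.48405 mL/hr
Volume infused = 53.48405 mL/hr × 6.7 hr = 358.3432 mL
Volume remaining = 642 − 358.3432 = 283.6568 mL
Drug remaining = 283.6568 mL × 19.00312 units/mL = 5390.364 units

5390 units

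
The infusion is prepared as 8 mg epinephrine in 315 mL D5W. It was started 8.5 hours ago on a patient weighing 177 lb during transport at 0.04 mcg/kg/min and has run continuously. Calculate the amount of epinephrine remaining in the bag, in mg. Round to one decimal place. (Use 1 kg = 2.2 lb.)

6.4 mg

Weight = 177 lb ÷ 2.2 lb/kg = 80.45455 kg
Dose = 0.04 mcg/kg/min × 80.45455 kg = 3.218182 mcg/min
3.218182 mcg/min × 60 min/hr = 193.0909 mcg/hr
Concentration = 8 mg ÷ 315 mL = 0.02539683 mg/mL = 25.39683 mcg/mL
Rate = 193.0909 mcg/hr ÷ 25.39683 mcg/mL = 7.602955 mL/hr
Volume infused = 7.602955 mL/hr × 8.5 hr = 64.62511 mL
Volume remaining = 315 − 64.62511 = 250.3749 mL
Drug remaining = 250.3749 mL × 25.39683 mcg/mL = 6358.727 mcg = 6.358727 mg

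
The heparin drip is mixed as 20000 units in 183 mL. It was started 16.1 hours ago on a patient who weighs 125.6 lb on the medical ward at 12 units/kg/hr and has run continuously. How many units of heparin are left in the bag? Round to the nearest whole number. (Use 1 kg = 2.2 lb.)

8970 units

Weight = 125.6 lb ÷ 2.2 lb/kg = 57.09091 kg
Dose = 12 units/kg/hr × 57.09091 kg = 685.0909 units/hr
Concentration = 20000 units ÷ 183 mL = 109.2896 units/mL
Rate = 685.0909 units/hr ÷ 109.2896 units/mL = 6.268582 mL/hr
Volume infused = 6.268582 mL/hr × 16.1 hr = 100.9242 mL
Volume remaining = 183 − 100.9242 = 82.07583 mL
Drug remaining = 82.07583 mL × 109.2896 units/mL = 8970.036 units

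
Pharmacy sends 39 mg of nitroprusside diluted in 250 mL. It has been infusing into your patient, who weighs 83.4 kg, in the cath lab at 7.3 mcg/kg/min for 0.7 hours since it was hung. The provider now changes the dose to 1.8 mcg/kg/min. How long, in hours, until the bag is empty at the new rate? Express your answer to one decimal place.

1.5 hours

Initial rate:
Dose = 7.3 mcg/kg/min × 83.4 kg = 608.82 mcg/min
608.82 mcg/min × 60 min/hr = 36529.2 mcg/hr
Concentration = 39 mg ÷ 250 mL = 0.156 mg/mL = 156 mcg/mL
Rate = 36529.2 mcg/hr ÷ 156 mcg/mL = 234.1615 mL/hr
Volume infused so far = 234.1615 mL/hr × 0.7 hr = 163.9131 mL
Volume remaining = 250 − 163.9131 = 86.08692 mL
New rate:
Dose = 1.8 mcg/kg/min × 83.4 kg = 150.12 mcg/min
150.12 mcg/min × 60 min/hr = 9007.2 mcg/hr
Rate = 9007.2 mcg/hr ÷ 156 mcg/mL = 57.73846 mL/hr
Time remaining = 86.08692 mL ÷ 57.73846 mL/hr = 1.490981 hr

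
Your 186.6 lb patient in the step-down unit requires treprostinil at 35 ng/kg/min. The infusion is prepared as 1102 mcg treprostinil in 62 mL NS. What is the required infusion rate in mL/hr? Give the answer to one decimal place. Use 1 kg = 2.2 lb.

10.0 mL/hr

Weight = 186.6 lb ÷ 2.2 lb/kg = 84.81818 kg
Dose = 35 ng/kg/min × 84.81818 kg = 2968.636 ng/min
2968.636 ng/min × 60 min/hr = 178118.2 ng/hr
Concentration = 1102 mcg ÷ 62 mL = 17.77419 mcg/mL = 17774.19 ng/mL
Rate = 178118.2 ng/hr ÷ 17774.19 ng/mL = 10.02117 mL/hr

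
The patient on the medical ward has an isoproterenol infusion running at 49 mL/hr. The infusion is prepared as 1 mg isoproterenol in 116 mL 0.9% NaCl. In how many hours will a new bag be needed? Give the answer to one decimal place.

Duration = 116 mL ÷ 49 mL/hr = 2.367347 hr

2.4 hours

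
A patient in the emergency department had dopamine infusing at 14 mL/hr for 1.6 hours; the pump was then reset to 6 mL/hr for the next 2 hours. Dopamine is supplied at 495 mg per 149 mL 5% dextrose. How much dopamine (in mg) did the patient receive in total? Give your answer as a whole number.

114 mg

Concentration = 495 mg ÷ 149 mL = 3.322148 mg/mL
Stage 1: 14 mL/hr × 1.6 hr = 22.4 mL → 22.4 mL × 3.322148 mg/mL = 74.41611 mg
Stage 2: 6 mL/hr × 2 hr = 12 mL → 12 mL × 3.322148 mg/mL = 39.86577 mg
Total = 74.41611 + 39.86577 = 114.2819 mg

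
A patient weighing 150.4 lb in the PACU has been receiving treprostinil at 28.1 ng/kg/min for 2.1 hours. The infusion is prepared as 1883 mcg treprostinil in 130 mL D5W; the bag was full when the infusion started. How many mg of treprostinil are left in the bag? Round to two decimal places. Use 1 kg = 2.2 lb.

1.64 mg

Weight = 150.4 lb ÷ 2.2 lb/kg = 68.36364 kg
Dose = 28.1 ng/kg/min × 68.36364 kg = 1921.018 ng/min
1921.018 ng/min × 60 min/hr = 115261.1 ng/hr
Concentration = 1883 mcg ÷ 130 mL = 14.48462 mcg/mL = 14484.62 ng/mL
Rate = 115261.1 ng/hr ÷ 14484.62 ng/mL = 7.957484 mL/hr
Volume infused = 7.957484 mL/hr × 2.1 hr = 16.71072 mL
Volume remaining = 130 − 16.71072 = 113.2893 mL
Drug remaining = 113.2893 mL × 14484.62 ng/mL = 1640952 ng = 1.640952 mg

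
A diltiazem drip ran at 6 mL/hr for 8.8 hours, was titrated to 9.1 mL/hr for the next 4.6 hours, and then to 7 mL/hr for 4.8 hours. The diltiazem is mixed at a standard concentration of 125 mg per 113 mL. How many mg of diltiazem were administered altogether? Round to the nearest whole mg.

Concentration = 125 mg ÷ 113 mL = 1.106195 mg/mL
Stage 1: 6 mL/hr × 8.8 hr = 52.8 mL → 52.8 mL × 1.106195 mg/mL = 58.40708 mg
Stage 2: 9.1 mL/hr × 4.6 hr = 41.86 mL → 41.86 mL × 1.106195 mg/mL = 46.30531 mg
Stage 3: 7 mL/hr × 4.8 hr = 33.6 mL → 33.6 mL × 1.106195 mg/mL = 37.16814 mg
Total = 58.40708 + 46.30531 + 37.16814 = 141.8805 mg

142 mg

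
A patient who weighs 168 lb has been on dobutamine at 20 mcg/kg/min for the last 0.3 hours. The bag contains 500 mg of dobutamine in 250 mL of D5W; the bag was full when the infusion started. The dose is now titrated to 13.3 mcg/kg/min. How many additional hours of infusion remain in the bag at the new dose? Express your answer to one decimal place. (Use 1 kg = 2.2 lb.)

7.8 hours

Initial rate:
Weight = 168 lb ÷ 2.2 lb/kg = 76.36364 kg
Dose = 20 mcg/kg/min × 76.36364 kg = 1527.273 mcg/min
1527.273 mcg/min × 60 min/hr = 91636.36 mcg/hr
Concentration = 500 mg ÷ 250 mL = 2 mg/mL = 2000 mcg/mL
Rate = 91636.36 mcg/hr ÷ 2000 mcg/mL = 45.81818 mL/hr
Volume infused so far = 45.81818 mL/hr × 0.3 hr = 13.74545 mL
Volume remaining = 250 − 13.74545 = 236.2545 mL
New rate:
Dose = 13.3 mcg/kg/min × 76.36364 kg = 1015.636 mcg/min
1015.636 mcg/min × 60 min/hr = 60938.18 mcg/hr
Rate = 60938.18 mcg/hr ÷ 2000 mcg/mL = 30.46909 mL/hr
Time remaining = 236.2545 mL ÷ 30.46909 mL/hr = 7.753909 hr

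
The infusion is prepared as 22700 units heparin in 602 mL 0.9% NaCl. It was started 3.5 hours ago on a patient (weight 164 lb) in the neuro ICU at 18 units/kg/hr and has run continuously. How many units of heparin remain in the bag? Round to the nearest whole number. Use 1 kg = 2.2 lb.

18004 units

Weight = 164 lb ÷ 2.2 lb/kg = 74.54545 kg
Dose = 18 units/kg/hr × 74.54545 kg = 1341.818 units/hr
Concentration = 22700 units ÷ 602 mL = 37.70764 units/mL
Rate = 1341.818 units/hr ÷ 37.70764 units/mL = 35.58478 mL/hr
Volume infused = 35.58478 mL/hr × 3.5 hr = 124.5467 mL
Volume remaining = 602 − 124.5467 = 477.4533 mL
Drug remaining = 477.4533 mL × 37.70764 units/mL = 18003.64 units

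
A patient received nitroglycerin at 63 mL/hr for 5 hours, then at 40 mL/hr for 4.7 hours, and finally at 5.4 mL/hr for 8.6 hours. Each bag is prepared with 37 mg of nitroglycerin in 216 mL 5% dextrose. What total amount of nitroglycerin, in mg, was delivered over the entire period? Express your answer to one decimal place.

Concentration = 37 mg ÷ 216 mL = 0.1712963 mg/mL
Stage 1: 63 mL/hr × 5 hr = 315 mL → 315 mL × 0.1712963 mg/mL = 53.95833 mg
Stage 2: 40 mL/hr × 4.7 hr = 188 mL → 188 mL × 0.1712963 mg/mL = 32.2037 mg
Stage 3: 5.4 mL/hr × 8.6 hr = 46.44 mL → 46.44 mL × 0.1712963 mg/mL = 7.955 mg
Total = 53.95833 + 32.2037 + 7.955 = 94.11704 mg

94.1 mg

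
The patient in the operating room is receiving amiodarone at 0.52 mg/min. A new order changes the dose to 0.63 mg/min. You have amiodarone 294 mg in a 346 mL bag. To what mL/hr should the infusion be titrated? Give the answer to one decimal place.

44.5 mL/hr

0.63 mg/min × 60 min/hr = 37.8 mg/hr
Concentration = 294 mg ÷ 346 mL = 0.849711 mg/mL
Rate = 37.8 mg/hr ÷ 0.849711 mg/mL = 44.48571 mL/hr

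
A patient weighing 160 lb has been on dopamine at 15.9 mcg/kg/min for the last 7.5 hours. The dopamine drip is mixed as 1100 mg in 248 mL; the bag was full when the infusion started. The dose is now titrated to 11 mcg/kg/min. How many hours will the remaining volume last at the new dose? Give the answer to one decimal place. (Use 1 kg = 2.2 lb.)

Initial rate:
Weight = 160 lb ÷ 2.2 lb/kg = 72.72727 kg
Dose = 15.9 mcg/kg/min × 72.72727 kg = 1156.364 mcg/min
1156.364 mcg/min × 60 min/hr = 69381.82 mcg/hr
Concentration = 1100 mg ÷ 248 mL = 4.435484 mg/mL = 4435.484 mcg/mL
Rate = 69381.82 mcg/hr ÷ 4435.484 mcg/mL = 15.64245 mL/hr
Volume infused so far = 15.64245 mL/hr × 7.5 hr = 117.3183 mL
Volume remaining = 248 − 117.3183 = 130.6817 mL
New rate:
Dose = 11 mcg/kg/min × 72.72727 kg = 800 mcg/min
800 mcg/min × 60 min/hr = 48000 mcg/hr
Rate = 48000 mcg/hr ÷ 4435.484 mcg/mL = 10.82182 mL/hr
Time remaining = 130.6817 mL ÷ 10.82182 mL/hr = 12.07576 hr

12.1 hours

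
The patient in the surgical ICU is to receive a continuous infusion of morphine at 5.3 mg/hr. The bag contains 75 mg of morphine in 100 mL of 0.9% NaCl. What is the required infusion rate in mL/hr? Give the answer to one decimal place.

Concentration = 75 mg ÷ 100 mL = 0.75 mg/mL
Rate = 5.3 mg/hr ÷ 0.75 mg/mL = 7.066667 mL/hr

7.1 mL/hr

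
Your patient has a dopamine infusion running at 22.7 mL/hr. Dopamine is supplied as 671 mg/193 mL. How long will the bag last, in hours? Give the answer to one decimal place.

Duration = 193 mL ÷ 22.7 mL/hr = 8.502203 hr

8.5 hours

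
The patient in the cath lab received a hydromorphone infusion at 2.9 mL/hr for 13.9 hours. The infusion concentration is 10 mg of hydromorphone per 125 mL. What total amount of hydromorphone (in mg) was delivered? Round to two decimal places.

Concentration = 10 mg ÷ 125 mL = 0.08 mg/mL
Drug rate = 2.9 mL/hr × 0.08 mg/mL = 0.232 mg/hr
Total = 0.232 mg/hr × 13.9 hr = 3.2248 mg

3.22 mg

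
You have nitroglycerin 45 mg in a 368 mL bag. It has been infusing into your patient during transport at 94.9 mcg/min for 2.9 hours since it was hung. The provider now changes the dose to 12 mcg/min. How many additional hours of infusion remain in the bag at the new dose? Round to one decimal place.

39.6 hours

Initial rate:
94.9 mcg/min × 60 min/hr = 5694 mcg/hr
Concentration = 45 mg ÷ 368 mL = 0.1222826 mg/mL = 122.2826 mcg/mL
Rate = 5694 mcg/hr ÷ 122.2826 mcg/mL = 46.56427 mL/hr
Volume infused so far = 46.56427 mL/hr × 2.9 hr = 135.0364 mL
Volume remaining = 368 − 135.0364 = 232.9636 mL
New rate:
12 mcg/min × 60 min/hr = 720 mcg/hr
Rate = 720 mcg/hr ÷ 122.2826 mcg/mL = 5.888 mL/hr
Time remaining = 232.9636 mL ÷ 5.888 mL/hr = 39.56583 hr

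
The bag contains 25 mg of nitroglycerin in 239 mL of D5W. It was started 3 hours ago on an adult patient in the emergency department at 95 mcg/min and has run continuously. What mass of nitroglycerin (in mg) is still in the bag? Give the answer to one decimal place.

7.9 mg

95 mcg/min × 60 min/hr = 5700 mcg/hr
Concentration = 25 mg ÷ 239 mL = 0.1046025 mg/mL = 104.6025 mcg/mL
Rate = 5700 mcg/hr ÷ 104.6025 mcg/mL = 54.492 mL/hr
Volume infused = 54.492 mL/hr × 3 hr = 163.476 mL
Volume remaining = 239 − 163.476 = 75.524 mL
Drug remaining = 75.524 mL × 104.6025 mcg/mL = 7900 mcg = 7.9 mg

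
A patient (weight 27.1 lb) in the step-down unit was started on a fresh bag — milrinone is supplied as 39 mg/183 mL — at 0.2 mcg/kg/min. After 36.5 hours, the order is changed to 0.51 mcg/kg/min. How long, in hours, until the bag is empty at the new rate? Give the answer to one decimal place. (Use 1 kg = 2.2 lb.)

89.2 hours

Initial rate:
Weight = 27.1 lb ÷ 2.2 lb/kg = 12.31818 kg
Dose = 0.2 mcg/kg/min × 12.31818 kg = 2.463636 mcg/min
2.463636 mcg/min × 60 min/hr = 147.8182 mcg/hr
Concentration = 39 mg ÷ 183 mL = 0.2131148 mg/mL = 213.1148 mcg/mL
Rate = 147.8182 mcg/hr ÷ 213.1148 mcg/mL = 0.6936084 mL/hr
Volume infused so far = 0.6936084 mL/hr × 36.5 hr = 25.31671 mL
Volume remaining = 183 − 25.31671 = 157.6833 mL
New rate:
Dose = 0.51 mcg/kg/min × 12.31818 kg = 6.282273 mcg/min
6.282273 mcg/min × 60 min/hr = 376.9364 mcg/hr
Rate = 376.9364 mcg/hr ÷ 213.1148 mcg/mL = 1.768701 mL/hr
Time remaining = 157.6833 mL ÷ 1.768701 mL/hr = 89.15202 hr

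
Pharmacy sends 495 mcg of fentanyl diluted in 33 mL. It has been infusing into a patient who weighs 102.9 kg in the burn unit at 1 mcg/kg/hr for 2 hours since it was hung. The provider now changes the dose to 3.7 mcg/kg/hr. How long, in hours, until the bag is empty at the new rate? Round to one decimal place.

0.8 hours

Initial rate:
Dose = 1 mcg/kg/hr × 102.9 kg = 102.9 mcg/hr
Concentration = 495 mcg ÷ 33 mL = 15 mcg/mL
Rate = 102.9 mcg/hr ÷ 15 mcg/mL = 6.86 mL/hr
Volume infused so far = 6.86 mL/hr × 2 hr = 13.72 mL
Volume remaining = 33 − 13.72 = 19.28 mL
New rate:
Dose = 3.7 mcg/kg/hr × 102.9 kg = 380.73 mcg/hr
Rate = 380.73 mcg/hr ÷ 15 mcg/mL = 25.382 mL/hr
Time remaining = 19.28 mL ÷ 25.382 mL/hr = 0.7595934 hr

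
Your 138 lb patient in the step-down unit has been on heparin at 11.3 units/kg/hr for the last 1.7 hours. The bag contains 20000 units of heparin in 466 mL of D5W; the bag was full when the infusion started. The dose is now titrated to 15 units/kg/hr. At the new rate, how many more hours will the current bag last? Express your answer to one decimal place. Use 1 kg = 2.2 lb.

Initial rate:
Weight = 138 lb ÷ 2.2 lb/kg = 62.72727 kg
Dose = 11.3 units/kg/hr × 62.72727 kg = 708.8182 units/hr
Concentration = 20000 units ÷ 466 mL = 42.91845 units/mL
Rate = 708.8182 units/hr ÷ 42.91845 units/mL = 16.51546 mL/hr
Volume infused so far = 16.51546 mL/hr × 1.7 hr = 28.07629 mL
Volume remaining = 466 − 28.07629 = 437.9237 mL
New rate:
Dose = 15 units/kg/hr × 62.72727 kg = 940.9091 units/hr
Rate = 940.9091 units/hr ÷ 42.91845 units/mL = 21.92318 mL/hr
Time remaining = 437.9237 mL ÷ 21.92318 mL/hr = 19.97537 hr

20.0 hours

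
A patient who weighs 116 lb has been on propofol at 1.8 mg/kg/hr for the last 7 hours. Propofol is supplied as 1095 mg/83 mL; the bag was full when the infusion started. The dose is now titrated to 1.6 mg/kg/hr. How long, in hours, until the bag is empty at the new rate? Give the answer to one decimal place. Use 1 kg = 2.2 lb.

5.1 hours

Initial rate:
Weight = 116 lb ÷ 2.2 lb/kg = 52.72727 kg
Dose = 1.8 mg/kg/hr × 52.72727 kg = 94.90909 mg/hr
Concentration = 1095 mg ÷ 83 mL = 13.19277 mg/mL
Rate = 94.90909 mg/hr ÷ 13.19277 mg/mL = 7.194022 mL/hr
Volume infused so far = 7.194022 mL/hr × 7 hr = 50.35816 mL
Volume remaining = 83 − 50.35816 = 32.64184 mL
New rate:
Dose = 1.6 mg/kg/hr × 52.72727 kg = 84.36364 mg/hr
Rate = 84.36364 mg/hr ÷ 13.19277 mg/mL = 6.394687 mL/hr
Time remaining = 32.64184 mL ÷ 6.394687 mL/hr = 5.104526 hr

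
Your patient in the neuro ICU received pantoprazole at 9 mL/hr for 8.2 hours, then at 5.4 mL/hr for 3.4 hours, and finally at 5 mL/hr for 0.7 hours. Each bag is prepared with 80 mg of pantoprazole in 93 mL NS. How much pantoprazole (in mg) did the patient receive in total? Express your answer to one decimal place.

82.3 mg

Concentration = 80 mg ÷ 93 mL = 0.8602151 mg/mL
Stage 1: 9 mL/hr × 8.2 hr = 73.8 mL → 73.8 mL × 0.8602151 mg/mL = 63.48387 mg
Stage 2: 5.4 mL/hr × 3.4 hr = 18.36 mL → 18.36 mL × 0.8602151 mg/mL = 15.79355 mg
Stage 3: 5 mL/hr × 0.7 hr = 3.5 mL → 3.5 mL × 0.8602151 mg/mL = 3.010753 mg
Total = 63.48387 + 15.79355 + 3.010753 = 82.28817 mg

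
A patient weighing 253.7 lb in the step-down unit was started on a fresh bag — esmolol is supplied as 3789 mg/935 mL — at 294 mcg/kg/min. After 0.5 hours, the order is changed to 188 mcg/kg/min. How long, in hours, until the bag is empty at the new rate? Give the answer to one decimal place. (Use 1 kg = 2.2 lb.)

Initial rate:
Weight = 253.7 lb ÷ 2.2 lb/kg = 115.3182 kg
Dose = 294 mcg/kg/min × 115.3182 kg = 33903.55 mcg/min
33903.55 mcg/min × 60 min/hr = 2034213 mcg/hr
Concentration = 3789 mg ÷ 935 mL = 4.052406 mg/mL = 4052.406 mcg/mL
Rate = 2034213 mcg/hr ÷ 4052.406 mcg/mL = 501.9765 mL/hr
Volume infused so far = 501.9765 mL/hr × 0.5 hr = 250.9882 mL
Volume remaining = 935 − 250.9882 = 684.0118 mL
New rate:
Dose = 188 mcg/kg/min × 115.3182 kg = 21679.82 mcg/min
21679.82 mcg/min × 60 min/hr = 1300789 mcg/hr
Rate = 1300789 mcg/hr ÷ 4052.406 mcg/mL = 320.9918 mL/hr
Time remaining = 684.0118 mL ÷ 320.9918 mL/hr = 2.130932 hr

2.1 hours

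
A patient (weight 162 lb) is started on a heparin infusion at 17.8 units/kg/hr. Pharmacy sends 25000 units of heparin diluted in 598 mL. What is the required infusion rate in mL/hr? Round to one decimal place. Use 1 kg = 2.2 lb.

Weight = 162 lb ÷ 2.2 lb/kg = 73.63636 kg
Dose = 17.8 units/kg/hr × 73.63636 kg = 1310.727 units/hr
Concentration = 25000 units ÷ 598 mL = 41.80602 units/mL
Rate = 1310.727 units/hr ÷ 41.80602 units/mL = 31.3526 mL/hr

31.4 mL/hr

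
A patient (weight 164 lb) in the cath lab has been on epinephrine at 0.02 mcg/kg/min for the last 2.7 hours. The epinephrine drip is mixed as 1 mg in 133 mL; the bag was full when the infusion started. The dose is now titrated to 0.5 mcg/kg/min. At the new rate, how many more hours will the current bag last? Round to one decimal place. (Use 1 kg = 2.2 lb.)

Initial rate:
Weight = 164 lb ÷ 2.2 lb/kg = 74.54545 kg
Dose = 0.02 mcg/kg/min × 74.54545 kg = 1.490909 mcg/min
1.490909 mcg/min × 60 min/hr = 89.45455 mcg/hr
Concentration = 1 mg ÷ 133 mL = 0.007518797 mg/mL = 7.518797 mcg/mL
Rate = 89.45455 mcg/hr ÷ 7.518797 mcg/mL = 11.89745 mL/hr
Volume infused so far = 11.89745 mL/hr × 2.7 hr = 32.12313 mL
Volume remaining = 133 − 32.12313 = 100.8769 mL
New rate:
Dose = 0.5 mcg/kg/min × 74.54545 kg = 37.27273 mcg/min
37.27273 mcg/min × 60 min/hr = 2236.364 mcg/hr
Rate = 2236.364 mcg/hr ÷ 7.518797 mcg/mL = 297.4364 mL/hr
Time remaining = 100.8769 mL ÷ 297.4364 mL/hr = 0.3391545 hr

0.3 hours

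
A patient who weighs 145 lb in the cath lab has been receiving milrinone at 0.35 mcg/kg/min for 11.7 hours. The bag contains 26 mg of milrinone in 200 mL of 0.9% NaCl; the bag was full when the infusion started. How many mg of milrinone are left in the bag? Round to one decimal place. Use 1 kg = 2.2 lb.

9.8 mg

Weight = 145 lb ÷ 2.2 lb/kg = 65.90909 kg
Dose = 0.35 mcg/kg/min × 65.90909 kg = 23.06818 mcg/min
23.06818 mcg/min × 60 min/hr = 1384.091 mcg/hr
Concentration = 26 mg ÷ 200 mL = 0.13 mg/mL = 130 mcg/mL
Rate = 1384.091 mcg/hr ÷ 130 mcg/mL = 10.64685 mL/hr
Volume infused = 10.64685 mL/hr × 11.7 hr = 124.5682 mL
Volume remaining = 200 − 124.5682 = 75.43182 mL
Drug remaining = 75.43182 mL × 130 mcg/mL = 9806.136 mcg = 9.806136 mg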